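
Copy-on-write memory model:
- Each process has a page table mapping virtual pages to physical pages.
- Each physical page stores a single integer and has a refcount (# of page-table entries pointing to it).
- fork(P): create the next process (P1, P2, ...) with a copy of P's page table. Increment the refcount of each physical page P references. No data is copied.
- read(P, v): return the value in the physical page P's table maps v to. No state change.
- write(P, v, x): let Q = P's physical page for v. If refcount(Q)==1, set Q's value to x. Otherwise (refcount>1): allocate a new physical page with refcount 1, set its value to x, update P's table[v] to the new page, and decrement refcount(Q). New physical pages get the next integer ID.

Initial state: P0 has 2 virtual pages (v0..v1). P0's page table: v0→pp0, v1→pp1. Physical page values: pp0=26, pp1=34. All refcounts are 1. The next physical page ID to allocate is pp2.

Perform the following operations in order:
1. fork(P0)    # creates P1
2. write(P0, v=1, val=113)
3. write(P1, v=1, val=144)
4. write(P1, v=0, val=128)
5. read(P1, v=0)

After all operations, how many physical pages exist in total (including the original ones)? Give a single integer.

Answer: 4

Derivation:
Op 1: fork(P0) -> P1. 2 ppages; refcounts: pp0:2 pp1:2
Op 2: write(P0, v1, 113). refcount(pp1)=2>1 -> COPY to pp2. 3 ppages; refcounts: pp0:2 pp1:1 pp2:1
Op 3: write(P1, v1, 144). refcount(pp1)=1 -> write in place. 3 ppages; refcounts: pp0:2 pp1:1 pp2:1
Op 4: write(P1, v0, 128). refcount(pp0)=2>1 -> COPY to pp3. 4 ppages; refcounts: pp0:1 pp1:1 pp2:1 pp3:1
Op 5: read(P1, v0) -> 128. No state change.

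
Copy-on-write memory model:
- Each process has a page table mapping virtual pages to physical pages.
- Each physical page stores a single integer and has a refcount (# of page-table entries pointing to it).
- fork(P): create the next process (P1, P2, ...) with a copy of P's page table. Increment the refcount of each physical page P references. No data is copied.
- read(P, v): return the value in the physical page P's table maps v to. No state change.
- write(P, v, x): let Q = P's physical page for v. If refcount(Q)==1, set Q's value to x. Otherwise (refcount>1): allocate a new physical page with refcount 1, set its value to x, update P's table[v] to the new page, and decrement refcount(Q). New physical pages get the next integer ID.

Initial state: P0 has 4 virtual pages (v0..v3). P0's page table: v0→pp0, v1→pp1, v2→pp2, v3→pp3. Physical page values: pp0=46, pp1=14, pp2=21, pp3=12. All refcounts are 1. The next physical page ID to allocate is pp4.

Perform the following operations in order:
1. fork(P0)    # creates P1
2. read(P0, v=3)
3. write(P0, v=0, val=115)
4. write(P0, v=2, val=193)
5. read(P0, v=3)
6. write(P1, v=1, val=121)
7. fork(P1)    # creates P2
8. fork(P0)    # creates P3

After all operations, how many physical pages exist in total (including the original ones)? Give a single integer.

Op 1: fork(P0) -> P1. 4 ppages; refcounts: pp0:2 pp1:2 pp2:2 pp3:2
Op 2: read(P0, v3) -> 12. No state change.
Op 3: write(P0, v0, 115). refcount(pp0)=2>1 -> COPY to pp4. 5 ppages; refcounts: pp0:1 pp1:2 pp2:2 pp3:2 pp4:1
Op 4: write(P0, v2, 193). refcount(pp2)=2>1 -> COPY to pp5. 6 ppages; refcounts: pp0:1 pp1:2 pp2:1 pp3:2 pp4:1 pp5:1
Op 5: read(P0, v3) -> 12. No state change.
Op 6: write(P1, v1, 121). refcount(pp1)=2>1 -> COPY to pp6. 7 ppages; refcounts: pp0:1 pp1:1 pp2:1 pp3:2 pp4:1 pp5:1 pp6:1
Op 7: fork(P1) -> P2. 7 ppages; refcounts: pp0:2 pp1:1 pp2:2 pp3:3 pp4:1 pp5:1 pp6:2
Op 8: fork(P0) -> P3. 7 ppages; refcounts: pp0:2 pp1:2 pp2:2 pp3:4 pp4:2 pp5:2 pp6:2

Answer: 7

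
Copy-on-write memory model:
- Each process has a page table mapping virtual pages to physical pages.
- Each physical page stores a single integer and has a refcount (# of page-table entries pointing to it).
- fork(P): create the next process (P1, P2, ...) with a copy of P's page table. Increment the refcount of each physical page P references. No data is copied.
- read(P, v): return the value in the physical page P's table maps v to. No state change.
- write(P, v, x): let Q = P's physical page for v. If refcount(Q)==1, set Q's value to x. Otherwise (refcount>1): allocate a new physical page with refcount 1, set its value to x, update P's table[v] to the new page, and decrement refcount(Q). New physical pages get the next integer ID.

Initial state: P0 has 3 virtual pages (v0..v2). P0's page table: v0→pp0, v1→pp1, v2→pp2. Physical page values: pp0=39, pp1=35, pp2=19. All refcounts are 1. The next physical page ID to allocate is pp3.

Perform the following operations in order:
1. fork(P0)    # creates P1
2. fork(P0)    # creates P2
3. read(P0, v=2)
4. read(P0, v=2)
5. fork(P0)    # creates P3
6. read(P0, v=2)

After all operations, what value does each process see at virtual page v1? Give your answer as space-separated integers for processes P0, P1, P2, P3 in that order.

Op 1: fork(P0) -> P1. 3 ppages; refcounts: pp0:2 pp1:2 pp2:2
Op 2: fork(P0) -> P2. 3 ppages; refcounts: pp0:3 pp1:3 pp2:3
Op 3: read(P0, v2) -> 19. No state change.
Op 4: read(P0, v2) -> 19. No state change.
Op 5: fork(P0) -> P3. 3 ppages; refcounts: pp0:4 pp1:4 pp2:4
Op 6: read(P0, v2) -> 19. No state change.
P0: v1 -> pp1 = 35
P1: v1 -> pp1 = 35
P2: v1 -> pp1 = 35
P3: v1 -> pp1 = 35

Answer: 35 35 35 35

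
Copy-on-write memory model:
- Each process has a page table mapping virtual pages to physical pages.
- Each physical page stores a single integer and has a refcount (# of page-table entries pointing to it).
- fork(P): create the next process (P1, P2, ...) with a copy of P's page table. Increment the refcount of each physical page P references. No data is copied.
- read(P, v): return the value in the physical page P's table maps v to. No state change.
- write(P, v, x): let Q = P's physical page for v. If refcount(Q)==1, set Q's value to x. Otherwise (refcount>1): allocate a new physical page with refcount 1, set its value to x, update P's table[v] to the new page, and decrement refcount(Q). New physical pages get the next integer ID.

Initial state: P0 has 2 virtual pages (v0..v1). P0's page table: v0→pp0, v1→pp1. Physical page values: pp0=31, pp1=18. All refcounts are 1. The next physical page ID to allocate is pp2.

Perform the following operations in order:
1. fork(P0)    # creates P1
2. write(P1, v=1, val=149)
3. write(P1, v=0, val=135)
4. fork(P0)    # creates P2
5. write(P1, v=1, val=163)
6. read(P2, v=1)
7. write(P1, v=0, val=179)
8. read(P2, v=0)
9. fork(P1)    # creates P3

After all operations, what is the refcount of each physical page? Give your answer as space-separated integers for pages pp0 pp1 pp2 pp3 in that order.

Op 1: fork(P0) -> P1. 2 ppages; refcounts: pp0:2 pp1:2
Op 2: write(P1, v1, 149). refcount(pp1)=2>1 -> COPY to pp2. 3 ppages; refcounts: pp0:2 pp1:1 pp2:1
Op 3: write(P1, v0, 135). refcount(pp0)=2>1 -> COPY to pp3. 4 ppages; refcounts: pp0:1 pp1:1 pp2:1 pp3:1
Op 4: fork(P0) -> P2. 4 ppages; refcounts: pp0:2 pp1:2 pp2:1 pp3:1
Op 5: write(P1, v1, 163). refcount(pp2)=1 -> write in place. 4 ppages; refcounts: pp0:2 pp1:2 pp2:1 pp3:1
Op 6: read(P2, v1) -> 18. No state change.
Op 7: write(P1, v0, 179). refcount(pp3)=1 -> write in place. 4 ppages; refcounts: pp0:2 pp1:2 pp2:1 pp3:1
Op 8: read(P2, v0) -> 31. No state change.
Op 9: fork(P1) -> P3. 4 ppages; refcounts: pp0:2 pp1:2 pp2:2 pp3:2

Answer: 2 2 2 2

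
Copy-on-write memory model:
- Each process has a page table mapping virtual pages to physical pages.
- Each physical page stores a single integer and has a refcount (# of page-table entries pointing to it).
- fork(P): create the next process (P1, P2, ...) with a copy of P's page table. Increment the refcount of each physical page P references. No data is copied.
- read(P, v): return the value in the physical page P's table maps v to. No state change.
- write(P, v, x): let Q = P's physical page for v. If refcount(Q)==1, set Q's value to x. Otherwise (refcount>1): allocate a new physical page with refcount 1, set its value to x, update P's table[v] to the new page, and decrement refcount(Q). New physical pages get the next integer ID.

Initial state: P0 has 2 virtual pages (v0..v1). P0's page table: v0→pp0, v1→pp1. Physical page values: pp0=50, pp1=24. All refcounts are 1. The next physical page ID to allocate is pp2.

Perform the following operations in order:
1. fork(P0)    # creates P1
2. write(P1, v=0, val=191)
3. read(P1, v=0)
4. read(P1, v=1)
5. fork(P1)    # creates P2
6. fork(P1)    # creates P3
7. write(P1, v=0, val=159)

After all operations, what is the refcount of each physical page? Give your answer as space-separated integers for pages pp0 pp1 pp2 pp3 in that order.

Op 1: fork(P0) -> P1. 2 ppages; refcounts: pp0:2 pp1:2
Op 2: write(P1, v0, 191). refcount(pp0)=2>1 -> COPY to pp2. 3 ppages; refcounts: pp0:1 pp1:2 pp2:1
Op 3: read(P1, v0) -> 191. No state change.
Op 4: read(P1, v1) -> 24. No state change.
Op 5: fork(P1) -> P2. 3 ppages; refcounts: pp0:1 pp1:3 pp2:2
Op 6: fork(P1) -> P3. 3 ppages; refcounts: pp0:1 pp1:4 pp2:3
Op 7: write(P1, v0, 159). refcount(pp2)=3>1 -> COPY to pp3. 4 ppages; refcounts: pp0:1 pp1:4 pp2:2 pp3:1

Answer: 1 4 2 1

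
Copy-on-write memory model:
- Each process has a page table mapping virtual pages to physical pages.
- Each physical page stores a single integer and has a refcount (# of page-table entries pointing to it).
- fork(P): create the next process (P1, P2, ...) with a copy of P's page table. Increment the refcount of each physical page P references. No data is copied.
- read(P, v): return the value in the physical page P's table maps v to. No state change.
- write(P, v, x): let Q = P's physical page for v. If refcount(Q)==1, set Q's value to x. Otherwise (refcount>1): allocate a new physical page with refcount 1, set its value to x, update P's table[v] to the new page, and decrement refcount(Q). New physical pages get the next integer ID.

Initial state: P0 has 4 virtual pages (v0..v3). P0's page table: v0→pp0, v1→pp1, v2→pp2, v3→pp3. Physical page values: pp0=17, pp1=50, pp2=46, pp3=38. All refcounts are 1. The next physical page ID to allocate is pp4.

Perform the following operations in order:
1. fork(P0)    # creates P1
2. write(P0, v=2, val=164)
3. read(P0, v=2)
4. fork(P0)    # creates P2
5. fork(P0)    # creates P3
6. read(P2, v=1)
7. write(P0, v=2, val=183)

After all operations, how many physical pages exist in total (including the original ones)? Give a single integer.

Op 1: fork(P0) -> P1. 4 ppages; refcounts: pp0:2 pp1:2 pp2:2 pp3:2
Op 2: write(P0, v2, 164). refcount(pp2)=2>1 -> COPY to pp4. 5 ppages; refcounts: pp0:2 pp1:2 pp2:1 pp3:2 pp4:1
Op 3: read(P0, v2) -> 164. No state change.
Op 4: fork(P0) -> P2. 5 ppages; refcounts: pp0:3 pp1:3 pp2:1 pp3:3 pp4:2
Op 5: fork(P0) -> P3. 5 ppages; refcounts: pp0:4 pp1:4 pp2:1 pp3:4 pp4:3
Op 6: read(P2, v1) -> 50. No state change.
Op 7: write(P0, v2, 183). refcount(pp4)=3>1 -> COPY to pp5. 6 ppages; refcounts: pp0:4 pp1:4 pp2:1 pp3:4 pp4:2 pp5:1

Answer: 6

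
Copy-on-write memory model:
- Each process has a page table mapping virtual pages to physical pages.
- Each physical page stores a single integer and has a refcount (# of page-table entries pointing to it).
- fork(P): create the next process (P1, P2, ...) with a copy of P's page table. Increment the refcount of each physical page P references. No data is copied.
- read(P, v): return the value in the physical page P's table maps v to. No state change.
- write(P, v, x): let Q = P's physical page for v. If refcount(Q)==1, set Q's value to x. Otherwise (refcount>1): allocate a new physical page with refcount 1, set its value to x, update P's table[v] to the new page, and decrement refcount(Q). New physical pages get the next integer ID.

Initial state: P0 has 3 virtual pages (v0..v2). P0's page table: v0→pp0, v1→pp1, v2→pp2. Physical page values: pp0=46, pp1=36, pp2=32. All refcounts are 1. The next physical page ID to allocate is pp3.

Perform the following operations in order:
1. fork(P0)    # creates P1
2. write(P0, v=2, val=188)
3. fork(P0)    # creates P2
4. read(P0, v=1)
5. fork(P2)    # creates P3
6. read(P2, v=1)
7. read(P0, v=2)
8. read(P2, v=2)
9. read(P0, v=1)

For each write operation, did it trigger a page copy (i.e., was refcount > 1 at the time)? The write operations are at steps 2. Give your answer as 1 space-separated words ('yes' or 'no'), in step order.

Op 1: fork(P0) -> P1. 3 ppages; refcounts: pp0:2 pp1:2 pp2:2
Op 2: write(P0, v2, 188). refcount(pp2)=2>1 -> COPY to pp3. 4 ppages; refcounts: pp0:2 pp1:2 pp2:1 pp3:1
Op 3: fork(P0) -> P2. 4 ppages; refcounts: pp0:3 pp1:3 pp2:1 pp3:2
Op 4: read(P0, v1) -> 36. No state change.
Op 5: fork(P2) -> P3. 4 ppages; refcounts: pp0:4 pp1:4 pp2:1 pp3:3
Op 6: read(P2, v1) -> 36. No state change.
Op 7: read(P0, v2) -> 188. No state change.
Op 8: read(P2, v2) -> 188. No state change.
Op 9: read(P0, v1) -> 36. No state change.

yes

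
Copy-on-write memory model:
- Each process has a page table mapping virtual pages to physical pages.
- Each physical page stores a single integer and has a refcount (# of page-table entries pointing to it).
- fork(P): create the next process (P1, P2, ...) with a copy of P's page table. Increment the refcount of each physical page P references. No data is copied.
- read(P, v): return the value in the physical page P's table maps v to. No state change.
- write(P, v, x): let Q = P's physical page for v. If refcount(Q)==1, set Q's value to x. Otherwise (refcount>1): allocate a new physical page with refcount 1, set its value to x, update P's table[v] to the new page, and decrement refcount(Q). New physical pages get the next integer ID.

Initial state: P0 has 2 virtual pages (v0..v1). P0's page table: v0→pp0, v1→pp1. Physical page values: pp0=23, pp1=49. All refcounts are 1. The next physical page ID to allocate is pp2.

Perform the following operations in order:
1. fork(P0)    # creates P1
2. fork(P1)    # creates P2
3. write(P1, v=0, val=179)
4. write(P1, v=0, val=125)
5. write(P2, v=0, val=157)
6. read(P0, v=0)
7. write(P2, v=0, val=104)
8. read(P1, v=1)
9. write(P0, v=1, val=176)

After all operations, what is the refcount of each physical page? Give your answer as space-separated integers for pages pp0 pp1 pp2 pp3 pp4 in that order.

Answer: 1 2 1 1 1

Derivation:
Op 1: fork(P0) -> P1. 2 ppages; refcounts: pp0:2 pp1:2
Op 2: fork(P1) -> P2. 2 ppages; refcounts: pp0:3 pp1:3
Op 3: write(P1, v0, 179). refcount(pp0)=3>1 -> COPY to pp2. 3 ppages; refcounts: pp0:2 pp1:3 pp2:1
Op 4: write(P1, v0, 125). refcount(pp2)=1 -> write in place. 3 ppages; refcounts: pp0:2 pp1:3 pp2:1
Op 5: write(P2, v0, 157). refcount(pp0)=2>1 -> COPY to pp3. 4 ppages; refcounts: pp0:1 pp1:3 pp2:1 pp3:1
Op 6: read(P0, v0) -> 23. No state change.
Op 7: write(P2, v0, 104). refcount(pp3)=1 -> write in place. 4 ppages; refcounts: pp0:1 pp1:3 pp2:1 pp3:1
Op 8: read(P1, v1) -> 49. No state change.
Op 9: write(P0, v1, 176). refcount(pp1)=3>1 -> COPY to pp4. 5 ppages; refcounts: pp0:1 pp1:2 pp2:1 pp3:1 pp4:1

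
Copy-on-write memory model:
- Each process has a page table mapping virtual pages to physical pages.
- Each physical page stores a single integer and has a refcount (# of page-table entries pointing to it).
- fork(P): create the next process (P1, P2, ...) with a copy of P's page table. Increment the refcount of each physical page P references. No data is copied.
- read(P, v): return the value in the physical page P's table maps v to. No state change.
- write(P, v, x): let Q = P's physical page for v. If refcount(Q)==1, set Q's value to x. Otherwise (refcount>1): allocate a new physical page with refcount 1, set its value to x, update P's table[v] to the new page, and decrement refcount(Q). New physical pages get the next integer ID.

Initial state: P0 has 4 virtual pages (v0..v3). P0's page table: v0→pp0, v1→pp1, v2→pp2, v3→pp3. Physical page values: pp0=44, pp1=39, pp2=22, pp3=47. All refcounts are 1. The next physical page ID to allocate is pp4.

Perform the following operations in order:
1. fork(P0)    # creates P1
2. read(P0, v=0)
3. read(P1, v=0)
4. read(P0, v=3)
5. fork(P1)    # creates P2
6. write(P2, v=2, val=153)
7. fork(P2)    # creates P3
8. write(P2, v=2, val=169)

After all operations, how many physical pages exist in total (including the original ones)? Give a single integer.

Answer: 6

Derivation:
Op 1: fork(P0) -> P1. 4 ppages; refcounts: pp0:2 pp1:2 pp2:2 pp3:2
Op 2: read(P0, v0) -> 44. No state change.
Op 3: read(P1, v0) -> 44. No state change.
Op 4: read(P0, v3) -> 47. No state change.
Op 5: fork(P1) -> P2. 4 ppages; refcounts: pp0:3 pp1:3 pp2:3 pp3:3
Op 6: write(P2, v2, 153). refcount(pp2)=3>1 -> COPY to pp4. 5 ppages; refcounts: pp0:3 pp1:3 pp2:2 pp3:3 pp4:1
Op 7: fork(P2) -> P3. 5 ppages; refcounts: pp0:4 pp1:4 pp2:2 pp3:4 pp4:2
Op 8: write(P2, v2, 169). refcount(pp4)=2>1 -> COPY to pp5. 6 ppages; refcounts: pp0:4 pp1:4 pp2:2 pp3:4 pp4:1 pp5:1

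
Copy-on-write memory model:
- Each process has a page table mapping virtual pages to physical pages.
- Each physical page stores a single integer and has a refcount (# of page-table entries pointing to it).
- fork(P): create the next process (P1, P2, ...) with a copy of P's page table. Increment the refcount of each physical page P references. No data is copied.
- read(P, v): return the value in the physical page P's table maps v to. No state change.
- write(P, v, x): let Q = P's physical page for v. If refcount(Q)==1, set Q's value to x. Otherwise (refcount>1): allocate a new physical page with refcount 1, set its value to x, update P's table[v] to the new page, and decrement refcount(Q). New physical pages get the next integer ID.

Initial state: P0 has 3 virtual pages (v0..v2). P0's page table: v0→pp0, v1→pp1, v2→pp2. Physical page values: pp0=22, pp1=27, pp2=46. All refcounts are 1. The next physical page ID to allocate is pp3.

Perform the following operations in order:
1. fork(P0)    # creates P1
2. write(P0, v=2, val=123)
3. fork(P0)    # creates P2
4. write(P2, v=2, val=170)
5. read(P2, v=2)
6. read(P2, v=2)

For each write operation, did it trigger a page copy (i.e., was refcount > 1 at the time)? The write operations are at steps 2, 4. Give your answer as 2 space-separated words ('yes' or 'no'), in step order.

Op 1: fork(P0) -> P1. 3 ppages; refcounts: pp0:2 pp1:2 pp2:2
Op 2: write(P0, v2, 123). refcount(pp2)=2>1 -> COPY to pp3. 4 ppages; refcounts: pp0:2 pp1:2 pp2:1 pp3:1
Op 3: fork(P0) -> P2. 4 ppages; refcounts: pp0:3 pp1:3 pp2:1 pp3:2
Op 4: write(P2, v2, 170). refcount(pp3)=2>1 -> COPY to pp4. 5 ppages; refcounts: pp0:3 pp1:3 pp2:1 pp3:1 pp4:1
Op 5: read(P2, v2) -> 170. No state change.
Op 6: read(P2, v2) -> 170. No state change.

yes yes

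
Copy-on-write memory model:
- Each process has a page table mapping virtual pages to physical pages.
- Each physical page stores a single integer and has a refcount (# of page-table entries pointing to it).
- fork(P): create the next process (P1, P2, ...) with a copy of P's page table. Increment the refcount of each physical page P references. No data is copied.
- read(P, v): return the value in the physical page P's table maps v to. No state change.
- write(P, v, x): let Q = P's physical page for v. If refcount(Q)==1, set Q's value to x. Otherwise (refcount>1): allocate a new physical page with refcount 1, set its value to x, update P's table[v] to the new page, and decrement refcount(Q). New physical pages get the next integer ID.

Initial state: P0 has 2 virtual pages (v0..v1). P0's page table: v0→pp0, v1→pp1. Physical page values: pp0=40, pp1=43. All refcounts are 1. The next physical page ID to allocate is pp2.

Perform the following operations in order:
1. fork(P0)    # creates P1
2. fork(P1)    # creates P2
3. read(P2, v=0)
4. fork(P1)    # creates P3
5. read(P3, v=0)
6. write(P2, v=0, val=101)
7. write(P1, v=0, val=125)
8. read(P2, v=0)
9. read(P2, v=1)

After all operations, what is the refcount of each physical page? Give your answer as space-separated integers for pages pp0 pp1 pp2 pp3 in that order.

Op 1: fork(P0) -> P1. 2 ppages; refcounts: pp0:2 pp1:2
Op 2: fork(P1) -> P2. 2 ppages; refcounts: pp0:3 pp1:3
Op 3: read(P2, v0) -> 40. No state change.
Op 4: fork(P1) -> P3. 2 ppages; refcounts: pp0:4 pp1:4
Op 5: read(P3, v0) -> 40. No state change.
Op 6: write(P2, v0, 101). refcount(pp0)=4>1 -> COPY to pp2. 3 ppages; refcounts: pp0:3 pp1:4 pp2:1
Op 7: write(P1, v0, 125). refcount(pp0)=3>1 -> COPY to pp3. 4 ppages; refcounts: pp0:2 pp1:4 pp2:1 pp3:1
Op 8: read(P2, v0) -> 101. No state change.
Op 9: read(P2, v1) -> 43. No state change.

Answer: 2 4 1 1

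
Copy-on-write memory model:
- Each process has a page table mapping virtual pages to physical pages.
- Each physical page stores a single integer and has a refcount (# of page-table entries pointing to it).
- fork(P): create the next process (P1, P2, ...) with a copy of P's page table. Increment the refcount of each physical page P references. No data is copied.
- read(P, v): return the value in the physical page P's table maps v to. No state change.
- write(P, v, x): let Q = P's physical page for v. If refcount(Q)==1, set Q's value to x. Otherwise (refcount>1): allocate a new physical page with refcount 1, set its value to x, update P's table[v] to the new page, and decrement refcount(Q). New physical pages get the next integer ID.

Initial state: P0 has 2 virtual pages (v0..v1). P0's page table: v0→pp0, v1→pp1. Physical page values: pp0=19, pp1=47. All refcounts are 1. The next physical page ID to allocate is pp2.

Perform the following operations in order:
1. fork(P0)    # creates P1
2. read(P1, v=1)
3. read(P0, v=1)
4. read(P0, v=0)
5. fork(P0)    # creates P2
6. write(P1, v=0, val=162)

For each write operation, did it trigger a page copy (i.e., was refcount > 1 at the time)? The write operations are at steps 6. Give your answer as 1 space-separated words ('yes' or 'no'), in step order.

Op 1: fork(P0) -> P1. 2 ppages; refcounts: pp0:2 pp1:2
Op 2: read(P1, v1) -> 47. No state change.
Op 3: read(P0, v1) -> 47. No state change.
Op 4: read(P0, v0) -> 19. No state change.
Op 5: fork(P0) -> P2. 2 ppages; refcounts: pp0:3 pp1:3
Op 6: write(P1, v0, 162). refcount(pp0)=3>1 -> COPY to pp2. 3 ppages; refcounts: pp0:2 pp1:3 pp2:1

yes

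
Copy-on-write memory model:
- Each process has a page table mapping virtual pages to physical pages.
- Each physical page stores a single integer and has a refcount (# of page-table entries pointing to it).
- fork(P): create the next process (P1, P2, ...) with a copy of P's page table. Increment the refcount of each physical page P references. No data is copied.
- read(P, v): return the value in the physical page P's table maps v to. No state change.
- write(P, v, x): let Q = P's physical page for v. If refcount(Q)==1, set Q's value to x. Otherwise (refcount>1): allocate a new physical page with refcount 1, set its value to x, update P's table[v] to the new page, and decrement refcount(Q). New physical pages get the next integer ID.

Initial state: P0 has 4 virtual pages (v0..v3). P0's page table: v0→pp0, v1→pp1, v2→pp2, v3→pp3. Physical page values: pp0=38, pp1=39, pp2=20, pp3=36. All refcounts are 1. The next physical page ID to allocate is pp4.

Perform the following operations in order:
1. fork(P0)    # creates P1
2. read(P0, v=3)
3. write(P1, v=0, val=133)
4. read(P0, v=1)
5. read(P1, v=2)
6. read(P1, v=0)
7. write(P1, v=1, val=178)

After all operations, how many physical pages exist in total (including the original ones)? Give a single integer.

Op 1: fork(P0) -> P1. 4 ppages; refcounts: pp0:2 pp1:2 pp2:2 pp3:2
Op 2: read(P0, v3) -> 36. No state change.
Op 3: write(P1, v0, 133). refcount(pp0)=2>1 -> COPY to pp4. 5 ppages; refcounts: pp0:1 pp1:2 pp2:2 pp3:2 pp4:1
Op 4: read(P0, v1) -> 39. No state change.
Op 5: read(P1, v2) -> 20. No state change.
Op 6: read(P1, v0) -> 133. No state change.
Op 7: write(P1, v1, 178). refcount(pp1)=2>1 -> COPY to pp5. 6 ppages; refcounts: pp0:1 pp1:1 pp2:2 pp3:2 pp4:1 pp5:1

Answer: 6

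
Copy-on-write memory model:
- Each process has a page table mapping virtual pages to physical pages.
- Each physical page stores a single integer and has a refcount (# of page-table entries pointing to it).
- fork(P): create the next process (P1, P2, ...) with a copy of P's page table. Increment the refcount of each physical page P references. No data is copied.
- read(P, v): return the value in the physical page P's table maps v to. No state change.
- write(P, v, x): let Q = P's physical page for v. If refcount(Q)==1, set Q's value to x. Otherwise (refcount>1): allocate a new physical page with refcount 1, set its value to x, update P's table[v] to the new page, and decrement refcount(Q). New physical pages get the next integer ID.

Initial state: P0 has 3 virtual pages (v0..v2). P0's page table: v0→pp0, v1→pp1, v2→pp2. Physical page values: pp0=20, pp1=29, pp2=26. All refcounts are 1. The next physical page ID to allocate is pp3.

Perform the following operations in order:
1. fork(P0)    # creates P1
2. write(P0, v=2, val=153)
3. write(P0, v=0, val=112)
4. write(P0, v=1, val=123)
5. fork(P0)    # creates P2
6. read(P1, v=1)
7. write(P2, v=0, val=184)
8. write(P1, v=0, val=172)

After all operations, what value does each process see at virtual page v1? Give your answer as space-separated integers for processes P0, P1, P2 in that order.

Op 1: fork(P0) -> P1. 3 ppages; refcounts: pp0:2 pp1:2 pp2:2
Op 2: write(P0, v2, 153). refcount(pp2)=2>1 -> COPY to pp3. 4 ppages; refcounts: pp0:2 pp1:2 pp2:1 pp3:1
Op 3: write(P0, v0, 112). refcount(pp0)=2>1 -> COPY to pp4. 5 ppages; refcounts: pp0:1 pp1:2 pp2:1 pp3:1 pp4:1
Op 4: write(P0, v1, 123). refcount(pp1)=2>1 -> COPY to pp5. 6 ppages; refcounts: pp0:1 pp1:1 pp2:1 pp3:1 pp4:1 pp5:1
Op 5: fork(P0) -> P2. 6 ppages; refcounts: pp0:1 pp1:1 pp2:1 pp3:2 pp4:2 pp5:2
Op 6: read(P1, v1) -> 29. No state change.
Op 7: write(P2, v0, 184). refcount(pp4)=2>1 -> COPY to pp6. 7 ppages; refcounts: pp0:1 pp1:1 pp2:1 pp3:2 pp4:1 pp5:2 pp6:1
Op 8: write(P1, v0, 172). refcount(pp0)=1 -> write in place. 7 ppages; refcounts: pp0:1 pp1:1 pp2:1 pp3:2 pp4:1 pp5:2 pp6:1
P0: v1 -> pp5 = 123
P1: v1 -> pp1 = 29
P2: v1 -> pp5 = 123

Answer: 123 29 123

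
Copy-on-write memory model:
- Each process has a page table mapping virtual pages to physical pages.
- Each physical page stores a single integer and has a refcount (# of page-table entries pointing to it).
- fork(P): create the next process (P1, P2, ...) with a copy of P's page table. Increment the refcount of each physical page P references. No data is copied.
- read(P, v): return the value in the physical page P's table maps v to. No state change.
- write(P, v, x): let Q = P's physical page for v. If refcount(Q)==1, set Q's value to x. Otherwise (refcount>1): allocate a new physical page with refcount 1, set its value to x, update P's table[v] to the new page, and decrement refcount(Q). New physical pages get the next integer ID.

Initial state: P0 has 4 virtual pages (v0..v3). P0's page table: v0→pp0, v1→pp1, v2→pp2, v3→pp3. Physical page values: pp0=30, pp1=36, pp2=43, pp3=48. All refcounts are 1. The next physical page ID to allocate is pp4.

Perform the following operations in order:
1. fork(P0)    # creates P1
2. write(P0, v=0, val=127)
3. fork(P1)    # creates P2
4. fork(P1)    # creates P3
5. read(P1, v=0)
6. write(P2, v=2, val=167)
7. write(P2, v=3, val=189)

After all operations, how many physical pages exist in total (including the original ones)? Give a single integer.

Op 1: fork(P0) -> P1. 4 ppages; refcounts: pp0:2 pp1:2 pp2:2 pp3:2
Op 2: write(P0, v0, 127). refcount(pp0)=2>1 -> COPY to pp4. 5 ppages; refcounts: pp0:1 pp1:2 pp2:2 pp3:2 pp4:1
Op 3: fork(P1) -> P2. 5 ppages; refcounts: pp0:2 pp1:3 pp2:3 pp3:3 pp4:1
Op 4: fork(P1) -> P3. 5 ppages; refcounts: pp0:3 pp1:4 pp2:4 pp3:4 pp4:1
Op 5: read(P1, v0) -> 30. No state change.
Op 6: write(P2, v2, 167). refcount(pp2)=4>1 -> COPY to pp5. 6 ppages; refcounts: pp0:3 pp1:4 pp2:3 pp3:4 pp4:1 pp5:1
Op 7: write(P2, v3, 189). refcount(pp3)=4>1 -> COPY to pp6. 7 ppages; refcounts: pp0:3 pp1:4 pp2:3 pp3:3 pp4:1 pp5:1 pp6:1

Answer: 7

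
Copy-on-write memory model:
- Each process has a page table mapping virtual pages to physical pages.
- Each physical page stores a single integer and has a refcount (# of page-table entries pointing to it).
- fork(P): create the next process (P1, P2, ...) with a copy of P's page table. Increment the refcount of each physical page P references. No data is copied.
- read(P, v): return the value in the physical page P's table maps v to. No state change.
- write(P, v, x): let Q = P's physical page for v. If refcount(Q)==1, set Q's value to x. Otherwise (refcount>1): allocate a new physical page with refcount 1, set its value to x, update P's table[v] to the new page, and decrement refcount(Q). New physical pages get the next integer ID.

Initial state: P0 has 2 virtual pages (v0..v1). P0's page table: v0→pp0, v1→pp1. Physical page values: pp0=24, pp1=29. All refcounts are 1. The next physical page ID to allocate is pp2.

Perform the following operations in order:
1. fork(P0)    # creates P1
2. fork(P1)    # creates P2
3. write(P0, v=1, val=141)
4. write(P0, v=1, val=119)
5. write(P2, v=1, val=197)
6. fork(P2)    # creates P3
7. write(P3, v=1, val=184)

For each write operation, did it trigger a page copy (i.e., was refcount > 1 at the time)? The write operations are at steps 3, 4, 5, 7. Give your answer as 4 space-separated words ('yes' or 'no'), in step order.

Op 1: fork(P0) -> P1. 2 ppages; refcounts: pp0:2 pp1:2
Op 2: fork(P1) -> P2. 2 ppages; refcounts: pp0:3 pp1:3
Op 3: write(P0, v1, 141). refcount(pp1)=3>1 -> COPY to pp2. 3 ppages; refcounts: pp0:3 pp1:2 pp2:1
Op 4: write(P0, v1, 119). refcount(pp2)=1 -> write in place. 3 ppages; refcounts: pp0:3 pp1:2 pp2:1
Op 5: write(P2, v1, 197). refcount(pp1)=2>1 -> COPY to pp3. 4 ppages; refcounts: pp0:3 pp1:1 pp2:1 pp3:1
Op 6: fork(P2) -> P3. 4 ppages; refcounts: pp0:4 pp1:1 pp2:1 pp3:2
Op 7: write(P3, v1, 184). refcount(pp3)=2>1 -> COPY to pp4. 5 ppages; refcounts: pp0:4 pp1:1 pp2:1 pp3:1 pp4:1

yes no yes yes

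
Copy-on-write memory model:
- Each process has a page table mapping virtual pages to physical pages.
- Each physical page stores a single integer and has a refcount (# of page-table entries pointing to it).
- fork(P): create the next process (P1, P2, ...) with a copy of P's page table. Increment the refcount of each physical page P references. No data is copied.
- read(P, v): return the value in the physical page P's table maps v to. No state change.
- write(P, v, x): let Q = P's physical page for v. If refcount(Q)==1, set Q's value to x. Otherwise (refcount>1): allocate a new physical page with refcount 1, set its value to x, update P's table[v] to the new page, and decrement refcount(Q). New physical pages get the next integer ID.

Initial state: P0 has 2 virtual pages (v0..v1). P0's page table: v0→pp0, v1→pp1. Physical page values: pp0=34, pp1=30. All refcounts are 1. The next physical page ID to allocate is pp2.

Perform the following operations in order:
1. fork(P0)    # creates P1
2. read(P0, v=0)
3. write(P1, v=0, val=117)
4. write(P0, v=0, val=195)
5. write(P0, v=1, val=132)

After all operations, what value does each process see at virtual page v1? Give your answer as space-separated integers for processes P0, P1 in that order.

Op 1: fork(P0) -> P1. 2 ppages; refcounts: pp0:2 pp1:2
Op 2: read(P0, v0) -> 34. No state change.
Op 3: write(P1, v0, 117). refcount(pp0)=2>1 -> COPY to pp2. 3 ppages; refcounts: pp0:1 pp1:2 pp2:1
Op 4: write(P0, v0, 195). refcount(pp0)=1 -> write in place. 3 ppages; refcounts: pp0:1 pp1:2 pp2:1
Op 5: write(P0, v1, 132). refcount(pp1)=2>1 -> COPY to pp3. 4 ppages; refcounts: pp0:1 pp1:1 pp2:1 pp3:1
P0: v1 -> pp3 = 132
P1: v1 -> pp1 = 30

Answer: 132 30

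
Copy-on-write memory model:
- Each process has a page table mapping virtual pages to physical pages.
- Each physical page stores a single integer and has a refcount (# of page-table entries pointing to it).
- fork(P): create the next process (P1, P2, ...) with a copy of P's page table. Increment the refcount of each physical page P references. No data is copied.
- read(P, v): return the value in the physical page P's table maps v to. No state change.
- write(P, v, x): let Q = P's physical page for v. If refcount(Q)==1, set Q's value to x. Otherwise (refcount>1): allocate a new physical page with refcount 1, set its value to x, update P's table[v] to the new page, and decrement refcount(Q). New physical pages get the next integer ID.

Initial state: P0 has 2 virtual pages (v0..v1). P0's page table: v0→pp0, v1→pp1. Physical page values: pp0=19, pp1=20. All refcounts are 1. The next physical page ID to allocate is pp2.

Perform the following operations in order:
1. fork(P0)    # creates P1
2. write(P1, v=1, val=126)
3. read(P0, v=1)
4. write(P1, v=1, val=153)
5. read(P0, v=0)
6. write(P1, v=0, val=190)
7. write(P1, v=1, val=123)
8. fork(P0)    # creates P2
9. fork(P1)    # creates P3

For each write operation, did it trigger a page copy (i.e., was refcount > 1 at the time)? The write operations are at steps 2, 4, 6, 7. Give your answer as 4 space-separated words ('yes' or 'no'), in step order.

Op 1: fork(P0) -> P1. 2 ppages; refcounts: pp0:2 pp1:2
Op 2: write(P1, v1, 126). refcount(pp1)=2>1 -> COPY to pp2. 3 ppages; refcounts: pp0:2 pp1:1 pp2:1
Op 3: read(P0, v1) -> 20. No state change.
Op 4: write(P1, v1, 153). refcount(pp2)=1 -> write in place. 3 ppages; refcounts: pp0:2 pp1:1 pp2:1
Op 5: read(P0, v0) -> 19. No state change.
Op 6: write(P1, v0, 190). refcount(pp0)=2>1 -> COPY to pp3. 4 ppages; refcounts: pp0:1 pp1:1 pp2:1 pp3:1
Op 7: write(P1, v1, 123). refcount(pp2)=1 -> write in place. 4 ppages; refcounts: pp0:1 pp1:1 pp2:1 pp3:1
Op 8: fork(P0) -> P2. 4 ppages; refcounts: pp0:2 pp1:2 pp2:1 pp3:1
Op 9: fork(P1) -> P3. 4 ppages; refcounts: pp0:2 pp1:2 pp2:2 pp3:2

yes no yes no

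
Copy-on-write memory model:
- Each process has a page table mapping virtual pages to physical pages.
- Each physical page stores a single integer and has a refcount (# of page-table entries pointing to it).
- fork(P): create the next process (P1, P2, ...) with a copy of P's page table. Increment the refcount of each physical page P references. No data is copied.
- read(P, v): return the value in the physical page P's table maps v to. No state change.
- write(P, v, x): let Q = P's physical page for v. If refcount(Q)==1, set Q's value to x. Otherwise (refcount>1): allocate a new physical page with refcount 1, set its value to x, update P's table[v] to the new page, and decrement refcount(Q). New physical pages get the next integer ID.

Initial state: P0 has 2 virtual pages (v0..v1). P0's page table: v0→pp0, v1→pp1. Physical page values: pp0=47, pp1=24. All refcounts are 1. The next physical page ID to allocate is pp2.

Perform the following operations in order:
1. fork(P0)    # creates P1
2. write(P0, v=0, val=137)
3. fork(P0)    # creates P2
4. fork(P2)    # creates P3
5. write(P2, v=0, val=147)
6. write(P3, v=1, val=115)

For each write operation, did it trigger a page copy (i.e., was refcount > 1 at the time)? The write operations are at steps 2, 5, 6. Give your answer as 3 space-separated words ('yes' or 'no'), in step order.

Op 1: fork(P0) -> P1. 2 ppages; refcounts: pp0:2 pp1:2
Op 2: write(P0, v0, 137). refcount(pp0)=2>1 -> COPY to pp2. 3 ppages; refcounts: pp0:1 pp1:2 pp2:1
Op 3: fork(P0) -> P2. 3 ppages; refcounts: pp0:1 pp1:3 pp2:2
Op 4: fork(P2) -> P3. 3 ppages; refcounts: pp0:1 pp1:4 pp2:3
Op 5: write(P2, v0, 147). refcount(pp2)=3>1 -> COPY to pp3. 4 ppages; refcounts: pp0:1 pp1:4 pp2:2 pp3:1
Op 6: write(P3, v1, 115). refcount(pp1)=4>1 -> COPY to pp4. 5 ppages; refcounts: pp0:1 pp1:3 pp2:2 pp3:1 pp4:1

yes yes yes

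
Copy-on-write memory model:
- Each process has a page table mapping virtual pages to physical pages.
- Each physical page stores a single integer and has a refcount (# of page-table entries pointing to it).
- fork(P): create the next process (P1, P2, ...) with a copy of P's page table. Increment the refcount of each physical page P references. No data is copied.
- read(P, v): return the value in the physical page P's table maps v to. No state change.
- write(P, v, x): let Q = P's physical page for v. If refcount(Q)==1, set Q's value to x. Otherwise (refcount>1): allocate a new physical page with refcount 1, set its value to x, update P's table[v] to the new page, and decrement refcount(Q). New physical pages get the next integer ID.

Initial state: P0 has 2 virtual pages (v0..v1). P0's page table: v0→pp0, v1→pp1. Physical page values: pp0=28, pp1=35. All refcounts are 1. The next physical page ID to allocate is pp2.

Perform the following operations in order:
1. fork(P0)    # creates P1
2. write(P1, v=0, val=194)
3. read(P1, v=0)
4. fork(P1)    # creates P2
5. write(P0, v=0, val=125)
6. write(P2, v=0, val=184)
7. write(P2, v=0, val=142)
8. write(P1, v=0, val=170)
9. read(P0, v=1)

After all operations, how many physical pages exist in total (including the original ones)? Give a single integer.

Op 1: fork(P0) -> P1. 2 ppages; refcounts: pp0:2 pp1:2
Op 2: write(P1, v0, 194). refcount(pp0)=2>1 -> COPY to pp2. 3 ppages; refcounts: pp0:1 pp1:2 pp2:1
Op 3: read(P1, v0) -> 194. No state change.
Op 4: fork(P1) -> P2. 3 ppages; refcounts: pp0:1 pp1:3 pp2:2
Op 5: write(P0, v0, 125). refcount(pp0)=1 -> write in place. 3 ppages; refcounts: pp0:1 pp1:3 pp2:2
Op 6: write(P2, v0, 184). refcount(pp2)=2>1 -> COPY to pp3. 4 ppages; refcounts: pp0:1 pp1:3 pp2:1 pp3:1
Op 7: write(P2, v0, 142). refcount(pp3)=1 -> write in place. 4 ppages; refcounts: pp0:1 pp1:3 pp2:1 pp3:1
Op 8: write(P1, v0, 170). refcount(pp2)=1 -> write in place. 4 ppages; refcounts: pp0:1 pp1:3 pp2:1 pp3:1
Op 9: read(P0, v1) -> 35. No state change.

Answer: 4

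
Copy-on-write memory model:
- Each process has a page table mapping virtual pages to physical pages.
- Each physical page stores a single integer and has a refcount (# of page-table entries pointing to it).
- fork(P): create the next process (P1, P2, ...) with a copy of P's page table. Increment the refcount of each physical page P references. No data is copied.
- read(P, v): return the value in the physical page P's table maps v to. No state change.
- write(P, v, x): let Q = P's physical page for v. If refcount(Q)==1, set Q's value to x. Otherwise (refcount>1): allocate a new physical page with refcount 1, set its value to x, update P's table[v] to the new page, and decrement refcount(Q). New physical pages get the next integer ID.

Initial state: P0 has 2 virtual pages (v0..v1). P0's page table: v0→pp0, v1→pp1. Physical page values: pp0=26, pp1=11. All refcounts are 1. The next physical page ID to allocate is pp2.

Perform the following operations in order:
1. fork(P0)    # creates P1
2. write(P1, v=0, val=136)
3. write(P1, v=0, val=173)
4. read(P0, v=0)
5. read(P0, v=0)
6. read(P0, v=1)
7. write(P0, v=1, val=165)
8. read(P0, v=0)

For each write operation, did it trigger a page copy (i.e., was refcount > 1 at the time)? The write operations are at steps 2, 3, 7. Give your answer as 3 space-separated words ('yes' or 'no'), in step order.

Op 1: fork(P0) -> P1. 2 ppages; refcounts: pp0:2 pp1:2
Op 2: write(P1, v0, 136). refcount(pp0)=2>1 -> COPY to pp2. 3 ppages; refcounts: pp0:1 pp1:2 pp2:1
Op 3: write(P1, v0, 173). refcount(pp2)=1 -> write in place. 3 ppages; refcounts: pp0:1 pp1:2 pp2:1
Op 4: read(P0, v0) -> 26. No state change.
Op 5: read(P0, v0) -> 26. No state change.
Op 6: read(P0, v1) -> 11. No state change.
Op 7: write(P0, v1, 165). refcount(pp1)=2>1 -> COPY to pp3. 4 ppages; refcounts: pp0:1 pp1:1 pp2:1 pp3:1
Op 8: read(P0, v0) -> 26. No state change.

yes no yes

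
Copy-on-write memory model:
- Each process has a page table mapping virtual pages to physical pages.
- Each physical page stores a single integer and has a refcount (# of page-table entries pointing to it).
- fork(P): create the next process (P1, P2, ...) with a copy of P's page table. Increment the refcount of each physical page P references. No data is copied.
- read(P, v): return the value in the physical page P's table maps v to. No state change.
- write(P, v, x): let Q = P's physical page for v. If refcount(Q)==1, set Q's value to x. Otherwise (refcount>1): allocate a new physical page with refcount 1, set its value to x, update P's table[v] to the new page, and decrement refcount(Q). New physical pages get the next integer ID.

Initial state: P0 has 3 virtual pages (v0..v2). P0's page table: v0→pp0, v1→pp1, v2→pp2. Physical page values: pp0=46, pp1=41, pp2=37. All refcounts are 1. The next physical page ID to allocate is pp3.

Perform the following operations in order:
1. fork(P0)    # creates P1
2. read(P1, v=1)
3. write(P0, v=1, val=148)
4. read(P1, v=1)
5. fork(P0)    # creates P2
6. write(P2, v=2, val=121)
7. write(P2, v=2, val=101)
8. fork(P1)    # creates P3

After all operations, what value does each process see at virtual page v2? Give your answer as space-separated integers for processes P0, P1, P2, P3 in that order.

Answer: 37 37 101 37

Derivation:
Op 1: fork(P0) -> P1. 3 ppages; refcounts: pp0:2 pp1:2 pp2:2
Op 2: read(P1, v1) -> 41. No state change.
Op 3: write(P0, v1, 148). refcount(pp1)=2>1 -> COPY to pp3. 4 ppages; refcounts: pp0:2 pp1:1 pp2:2 pp3:1
Op 4: read(P1, v1) -> 41. No state change.
Op 5: fork(P0) -> P2. 4 ppages; refcounts: pp0:3 pp1:1 pp2:3 pp3:2
Op 6: write(P2, v2, 121). refcount(pp2)=3>1 -> COPY to pp4. 5 ppages; refcounts: pp0:3 pp1:1 pp2:2 pp3:2 pp4:1
Op 7: write(P2, v2, 101). refcount(pp4)=1 -> write in place. 5 ppages; refcounts: pp0:3 pp1:1 pp2:2 pp3:2 pp4:1
Op 8: fork(P1) -> P3. 5 ppages; refcounts: pp0:4 pp1:2 pp2:3 pp3:2 pp4:1
P0: v2 -> pp2 = 37
P1: v2 -> pp2 = 37
P2: v2 -> pp4 = 101
P3: v2 -> pp2 = 37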